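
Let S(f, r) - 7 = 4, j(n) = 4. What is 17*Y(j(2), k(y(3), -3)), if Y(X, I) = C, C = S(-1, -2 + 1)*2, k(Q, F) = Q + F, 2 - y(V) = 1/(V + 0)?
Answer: 374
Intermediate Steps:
y(V) = 2 - 1/V (y(V) = 2 - 1/(V + 0) = 2 - 1/V)
k(Q, F) = F + Q
S(f, r) = 11 (S(f, r) = 7 + 4 = 11)
C = 22 (C = 11*2 = 22)
Y(X, I) = 22
17*Y(j(2), k(y(3), -3)) = 17*22 = 374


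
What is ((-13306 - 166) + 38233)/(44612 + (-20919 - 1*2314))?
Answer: 24761/21379 ≈ 1.1582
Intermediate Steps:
((-13306 - 166) + 38233)/(44612 + (-20919 - 1*2314)) = (-13472 + 38233)/(44612 + (-20919 - 2314)) = 24761/(44612 - 23233) = 24761/21379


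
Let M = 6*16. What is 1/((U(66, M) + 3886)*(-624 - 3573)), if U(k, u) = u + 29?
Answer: -1/16834167 ≈ -5.9403e-8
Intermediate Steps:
M = 96
U(k, u) = 29 + u
1/((U(66, M) + 3886)*(-624 - 3573)) = 1/(((29 + 96) + 3886)*(-624 - 3573)) = 1/((125 + 3886)*(-4197)) = 1/(4011*(-4197)) = 1/(-16834167) = -1/16834167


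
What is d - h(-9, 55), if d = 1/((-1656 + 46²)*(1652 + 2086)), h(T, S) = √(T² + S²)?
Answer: 1/1719480 - √3106 ≈ -55.732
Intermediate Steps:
h(T, S) = √(S² + T²)
d = 1/1719480 (d = 1/((-1656 + 2116)*3738) = 1/(460*3738) = 1/1719480 ≈ 5.8157e-7)
d - h(-9, 55) = 1/1719480 - √(55² + (-9)²) = 1/1719480 - √(3025 + 81) = 1/1719480 - √3106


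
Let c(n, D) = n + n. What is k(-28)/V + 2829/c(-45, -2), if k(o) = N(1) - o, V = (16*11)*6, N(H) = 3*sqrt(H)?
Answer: -55271/1760 ≈ -31.404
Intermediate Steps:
c(n, D) = 2*n
V = 1056 (V = 176*6 = 1056)
k(o) = 3 - o (k(o) = 3*sqrt(1) - o = 3*1 - o = 3 - o)
k(-28)/V + 2829/c(-45, -2) = (3 - 1*(-28))/1056 + 2829/((2*(-45))) = (3 + 28)*(1/1056) + 2829/(-90) = 31*(1/1056) + 2829*(-1/90) = 31/1056 - 943/30 = -55271/1760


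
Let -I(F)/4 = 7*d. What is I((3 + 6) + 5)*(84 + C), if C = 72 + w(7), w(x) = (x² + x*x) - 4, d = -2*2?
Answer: 28000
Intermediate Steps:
d = -4
w(x) = -4 + 2*x² (w(x) = (x² + x²) - 4 = 2*x² - 4 = -4 + 2*x²)
C = 166 (C = 72 + (-4 + 2*7²) = 72 + (-4 + 2*49) = 72 + (-4 + 98) = 72 + 94 = 166)
I(F) = 112 (I(F) = -28*(-4) = -4*(-28) = 112)
I((3 + 6) + 5)*(84 + C) = 112*(84 + 166) = 112*250 = 28000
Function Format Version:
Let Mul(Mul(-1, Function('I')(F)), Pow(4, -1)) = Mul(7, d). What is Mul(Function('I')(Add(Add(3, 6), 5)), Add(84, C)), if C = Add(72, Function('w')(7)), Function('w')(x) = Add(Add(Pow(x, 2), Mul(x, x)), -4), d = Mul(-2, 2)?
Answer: 28000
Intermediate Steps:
d = -4
Function('w')(x) = Add(-4, Mul(2, Pow(x, 2))) (Function('w')(x) = Add(Add(Pow(x, 2), Pow(x, 2)), -4) = Add(Mul(2, Pow(x, 2)), -4) = Add(-4, Mul(2, Pow(x, 2))))
C = 166 (C = Add(72, Add(-4, Mul(2, Pow(7, 2)))) = Add(72, Add(-4, Mul(2, 49))) = Add(72, Add(-4, 98)) = Add(72, 94) = 166)
Function('I')(F) = 112 (Function('I')(F) = Mul(-4, Mul(7, -4)) = Mul(-4, -28) = 112)
Mul(Function('I')(Add(Add(3, 6), 5)), Add(84, C)) = Mul(112, Add(84, 166)) = Mul(112, 250) = 28000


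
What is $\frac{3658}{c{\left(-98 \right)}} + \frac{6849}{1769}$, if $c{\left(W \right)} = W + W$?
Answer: $- \frac{2564299}{173362} \approx -14.792$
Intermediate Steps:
$c{\left(W \right)} = 2 W$
$\frac{3658}{c{\left(-98 \right)}} + \frac{6849}{1769} = \frac{3658}{2 \left(-98\right)} + \frac{6849}{1769} = \frac{3658}{-196} + 6849 \cdot \frac{1}{1769} = 3658 \left(- \frac{1}{196}\right) + \frac{6849}{1769} = - \frac{1829}{98} + \frac{6849}{1769} = - \frac{2564299}{173362}$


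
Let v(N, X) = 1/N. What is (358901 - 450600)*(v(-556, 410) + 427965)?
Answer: -21819643077761/556 ≈ -3.9244e+10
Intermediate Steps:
(358901 - 450600)*(v(-556, 410) + 427965) = (358901 - 450600)*(1/(-556) + 427965) = -91699*(-1/556 + 427965) = -91699*237948539/556 = -21819643077761/556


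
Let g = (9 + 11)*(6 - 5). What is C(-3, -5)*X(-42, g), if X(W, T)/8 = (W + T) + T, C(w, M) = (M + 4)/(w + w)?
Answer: -8/3 ≈ -2.6667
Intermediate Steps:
C(w, M) = (4 + M)/(2*w) (C(w, M) = (4 + M)/((2*w)) = (4 + M)*(1/(2*w)) = (4 + M)/(2*w))
g = 20 (g = 20*1 = 20)
X(W, T) = 8*W + 16*T (X(W, T) = 8*((W + T) + T) = 8*((T + W) + T) = 8*(W + 2*T) = 8*W + 16*T)
C(-3, -5)*X(-42, g) = ((½)*(4 - 5)/(-3))*(8*(-42) + 16*20) = ((½)*(-⅓)*(-1))*(-336 + 320) = (⅙)*(-16) = -8/3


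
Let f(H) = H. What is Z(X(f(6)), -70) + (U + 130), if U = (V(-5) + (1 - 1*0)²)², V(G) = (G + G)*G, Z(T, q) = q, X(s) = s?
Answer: 2661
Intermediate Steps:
V(G) = 2*G² (V(G) = (2*G)*G = 2*G²)
U = 2601 (U = (2*(-5)² + (1 - 1*0)²)² = (2*25 + (1 + 0)²)² = (50 + 1²)² = (50 + 1)² = 51² = 2601)
Z(X(f(6)), -70) + (U + 130) = -70 + (2601 + 130) = -70 + 2731 = 2661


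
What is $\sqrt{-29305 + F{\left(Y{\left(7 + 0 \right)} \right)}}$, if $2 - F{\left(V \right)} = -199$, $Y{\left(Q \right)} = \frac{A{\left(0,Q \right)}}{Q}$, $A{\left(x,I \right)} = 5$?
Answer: $4 i \sqrt{1819} \approx 170.6 i$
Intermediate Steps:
$Y{\left(Q \right)} = \frac{5}{Q}$
$F{\left(V \right)} = 201$ ($F{\left(V \right)} = 2 - -199 = 2 + 199 = 201$)
$\sqrt{-29305 + F{\left(Y{\left(7 + 0 \right)} \right)}} = \sqrt{-29305 + 201} = \sqrt{-29104} = 4 i \sqrt{1819}$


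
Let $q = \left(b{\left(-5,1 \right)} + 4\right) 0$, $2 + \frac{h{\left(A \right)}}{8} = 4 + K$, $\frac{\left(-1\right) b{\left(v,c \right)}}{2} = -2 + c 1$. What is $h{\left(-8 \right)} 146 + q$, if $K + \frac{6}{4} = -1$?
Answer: $-584$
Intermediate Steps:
$K = - \frac{5}{2}$ ($K = - \frac{3}{2} - 1 = - \frac{5}{2} \approx -2.5$)
$b{\left(v,c \right)} = 4 - 2 c$ ($b{\left(v,c \right)} = - 2 \left(-2 + c 1\right) = - 2 \left(-2 + c\right) = 4 - 2 c$)
$h{\left(A \right)} = -4$ ($h{\left(A \right)} = -16 + 8 \left(4 - \frac{5}{2}\right) = -16 + 8 \cdot \frac{3}{2} = -16 + 12 = -4$)
$q = 0$ ($q = \left(\left(4 - 2\right) + 4\right) 0 = \left(2 + 4\right) 0 = 6 \cdot 0 = 0$)
$h{\left(-8 \right)} 146 + q = \left(-4\right) 146 + 0 = -584 + 0 = -584$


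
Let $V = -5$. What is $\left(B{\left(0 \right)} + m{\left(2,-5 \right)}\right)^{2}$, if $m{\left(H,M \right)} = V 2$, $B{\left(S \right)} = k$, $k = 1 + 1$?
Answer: $64$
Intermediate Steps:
$k = 2$
$B{\left(S \right)} = 2$
$m{\left(H,M \right)} = -10$ ($m{\left(H,M \right)} = \left(-5\right) 2 = -10$)
$\left(B{\left(0 \right)} + m{\left(2,-5 \right)}\right)^{2} = \left(2 - 10\right)^{2} = \left(-8\right)^{2} = 64$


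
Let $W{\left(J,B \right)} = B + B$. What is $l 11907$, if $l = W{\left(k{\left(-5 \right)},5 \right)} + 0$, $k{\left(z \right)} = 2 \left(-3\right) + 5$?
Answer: $119070$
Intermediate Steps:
$k{\left(z \right)} = -1$ ($k{\left(z \right)} = -6 + 5 = -1$)
$W{\left(J,B \right)} = 2 B$
$l = 10$ ($l = 2 \cdot 5 + 0 = 10 + 0 = 10$)
$l 11907 = 10 \cdot 11907 = 119070$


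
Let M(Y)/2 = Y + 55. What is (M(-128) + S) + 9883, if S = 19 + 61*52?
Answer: 12928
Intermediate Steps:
M(Y) = 110 + 2*Y (M(Y) = 2*(Y + 55) = 2*(55 + Y) = 110 + 2*Y)
S = 3191 (S = 19 + 3172 = 3191)
(M(-128) + S) + 9883 = ((110 + 2*(-128)) + 3191) + 9883 = ((110 - 256) + 3191) + 9883 = (-146 + 3191) + 9883 = 3045 + 9883 = 12928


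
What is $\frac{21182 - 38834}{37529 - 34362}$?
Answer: $- \frac{17652}{3167} \approx -5.5737$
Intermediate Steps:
$\frac{21182 - 38834}{37529 - 34362} = - \frac{17652}{3167}$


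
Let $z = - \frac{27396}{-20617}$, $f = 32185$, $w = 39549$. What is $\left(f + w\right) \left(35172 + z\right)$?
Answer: $\frac{52019238613680}{20617} \approx 2.5231 \cdot 10^{9}$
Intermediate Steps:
$z = \frac{27396}{20617}$ ($z = \left(-27396\right) \left(- \frac{1}{20617}\right) = \frac{27396}{20617} \approx 1.3288$)
$\left(f + w\right) \left(35172 + z\right) = \left(32185 + 39549\right) \left(35172 + \frac{27396}{20617}\right) = 71734 \cdot \frac{725168520}{20617} = \frac{52019238613680}{20617}$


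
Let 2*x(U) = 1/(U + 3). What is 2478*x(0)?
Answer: 413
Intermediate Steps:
x(U) = 1/(2*(3 + U)) (x(U) = 1/(2*(U + 3)) = 1/(2*(3 + U)))
2478*x(0) = 2478*(1/(2*(3 + 0))) = 2478*((½)/3) = 2478*((½)*(⅓)) = 2478*(⅙) = 413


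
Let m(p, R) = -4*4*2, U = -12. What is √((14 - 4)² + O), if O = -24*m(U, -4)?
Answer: 2*√217 ≈ 29.462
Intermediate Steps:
m(p, R) = -32 (m(p, R) = -16*2 = -32)
O = 768 (O = -24*(-32) = 768)
√((14 - 4)² + O) = √((14 - 4)² + 768) = √(10² + 768) = √(100 + 768) = √868 = 2*√217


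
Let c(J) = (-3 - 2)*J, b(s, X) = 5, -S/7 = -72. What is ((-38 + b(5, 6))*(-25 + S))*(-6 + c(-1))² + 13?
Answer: -15794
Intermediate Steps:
S = 504 (S = -7*(-72) = 504)
c(J) = -5*J
((-38 + b(5, 6))*(-25 + S))*(-6 + c(-1))² + 13 = ((-38 + 5)*(-25 + 504))*(-6 - 5*(-1))² + 13 = (-33*479)*(-6 + 5)² + 13 = -15807*(-1)² + 13 = -15807*1 + 13 = -15807 + 13 = -15794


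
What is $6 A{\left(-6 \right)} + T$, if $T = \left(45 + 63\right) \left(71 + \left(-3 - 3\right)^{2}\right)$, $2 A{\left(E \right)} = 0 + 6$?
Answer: $11574$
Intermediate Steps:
$A{\left(E \right)} = 3$ ($A{\left(E \right)} = \frac{0 + 6}{2} = \frac{1}{2} \cdot 6 = 3$)
$T = 11556$ ($T = 108 \left(71 + \left(-6\right)^{2}\right) = 108 \left(71 + 36\right) = 108 \cdot 107 = 11556$)
$6 A{\left(-6 \right)} + T = 6 \cdot 3 + 11556 = 18 + 11556 = 11574$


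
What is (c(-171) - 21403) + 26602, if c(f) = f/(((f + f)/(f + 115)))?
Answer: 5171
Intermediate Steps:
c(f) = 115/2 + f/2 (c(f) = f/(((2*f)/(115 + f))) = f/((2*f/(115 + f))) = f*((115 + f)/(2*f)) = 115/2 + f/2)
(c(-171) - 21403) + 26602 = ((115/2 + (1/2)*(-171)) - 21403) + 26602 = ((115/2 - 171/2) - 21403) + 26602 = (-28 - 21403) + 26602 = -21431 + 26602 = 5171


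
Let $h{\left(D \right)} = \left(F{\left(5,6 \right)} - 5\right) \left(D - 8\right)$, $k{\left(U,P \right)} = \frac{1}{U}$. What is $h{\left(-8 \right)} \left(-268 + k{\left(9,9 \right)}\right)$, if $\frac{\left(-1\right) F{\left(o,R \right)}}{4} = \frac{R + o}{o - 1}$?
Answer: $- \frac{617216}{9} \approx -68580.0$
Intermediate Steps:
$F{\left(o,R \right)} = - \frac{4 \left(R + o\right)}{-1 + o}$ ($F{\left(o,R \right)} = - 4 \frac{R + o}{o - 1} = - 4 \frac{R + o}{-1 + o} = - \frac{4 \left(R + o\right)}{-1 + o}$)
$h{\left(D \right)} = 128 - 16 D$ ($h{\left(D \right)} = \left(\frac{4 \left(\left(-1\right) 6 - 5\right)}{-1 + 5} - 5\right) \left(D - 8\right) = \left(\frac{4 \left(-6 - 5\right)}{4} - 5\right) \left(-8 + D\right) = \left(4 \cdot \frac{1}{4} \left(-11\right) - 5\right) \left(-8 + D\right) = \left(-11 - 5\right) \left(-8 + D\right) = - 16 \left(-8 + D\right) = 128 - 16 D$)
$h{\left(-8 \right)} \left(-268 + k{\left(9,9 \right)}\right) = \left(128 - -128\right) \left(-268 + \frac{1}{9}\right) = \left(128 + 128\right) \left(-268 + \frac{1}{9}\right) = 256 \left(- \frac{2411}{9}\right) = - \frac{617216}{9}$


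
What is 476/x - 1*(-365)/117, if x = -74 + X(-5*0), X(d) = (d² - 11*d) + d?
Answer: -14341/4329 ≈ -3.3128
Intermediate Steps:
X(d) = d² - 10*d
x = -74 (x = -74 + (-5*0)*(-10 - 5*0) = -74 + 0*(-10 + 0) = -74 + 0*(-10) = -74 + 0 = -74)
476/x - 1*(-365)/117 = 476/(-74) - 1*(-365)/117 = 476*(-1/74) + 365*(1/117) = -238/37 + 365/117 = -14341/4329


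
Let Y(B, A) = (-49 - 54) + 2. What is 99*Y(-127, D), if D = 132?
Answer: -9999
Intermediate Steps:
Y(B, A) = -101 (Y(B, A) = -103 + 2 = -101)
99*Y(-127, D) = 99*(-101) = -9999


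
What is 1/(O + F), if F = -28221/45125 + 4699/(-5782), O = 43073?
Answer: 260912750/11237919664553 ≈ 2.3217e-5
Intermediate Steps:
F = -375216197/260912750 (F = -28221*1/45125 + 4699*(-1/5782) = -28221/45125 - 4699/5782 = -375216197/260912750 ≈ -1.4381)
1/(O + F) = 1/(43073 - 375216197/260912750) = 1/(11237919664553/260912750) = 260912750/11237919664553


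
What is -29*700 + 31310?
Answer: 11010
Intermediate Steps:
-29*700 + 31310 = -20300 + 31310 = 11010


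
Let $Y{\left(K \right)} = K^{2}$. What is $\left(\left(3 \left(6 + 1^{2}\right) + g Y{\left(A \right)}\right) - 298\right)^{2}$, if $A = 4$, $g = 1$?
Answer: $68121$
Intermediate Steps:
$\left(\left(3 \left(6 + 1^{2}\right) + g Y{\left(A \right)}\right) - 298\right)^{2} = \left(\left(3 \left(6 + 1^{2}\right) + 1 \cdot 4^{2}\right) - 298\right)^{2} = \left(\left(3 \left(6 + 1\right) + 1 \cdot 16\right) - 298\right)^{2} = \left(\left(3 \cdot 7 + 16\right) - 298\right)^{2} = \left(\left(21 + 16\right) - 298\right)^{2} = \left(37 - 298\right)^{2} = \left(-261\right)^{2} = 68121$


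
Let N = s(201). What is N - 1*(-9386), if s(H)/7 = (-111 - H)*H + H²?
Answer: -146791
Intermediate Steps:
s(H) = 7*H² + 7*H*(-111 - H) (s(H) = 7*((-111 - H)*H + H²) = 7*(H*(-111 - H) + H²) = 7*(H² + H*(-111 - H)) = 7*H² + 7*H*(-111 - H))
N = -156177 (N = -777*201 = -156177)
N - 1*(-9386) = -156177 - 1*(-9386) = -156177 + 9386 = -146791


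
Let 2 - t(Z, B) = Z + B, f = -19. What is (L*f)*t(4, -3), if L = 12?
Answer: -228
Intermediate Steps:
t(Z, B) = 2 - B - Z (t(Z, B) = 2 - (Z + B) = 2 - (B + Z) = 2 + (-B - Z) = 2 - B - Z)
(L*f)*t(4, -3) = (12*(-19))*(2 - 1*(-3) - 1*4) = -228*(2 + 3 - 4) = -228*1 = -228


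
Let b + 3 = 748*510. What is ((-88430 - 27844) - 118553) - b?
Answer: -616304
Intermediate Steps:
b = 381477 (b = -3 + 748*510 = -3 + 381480 = 381477)
((-88430 - 27844) - 118553) - b = ((-88430 - 27844) - 118553) - 1*381477 = (-116274 - 118553) - 381477 = -234827 - 381477 = -616304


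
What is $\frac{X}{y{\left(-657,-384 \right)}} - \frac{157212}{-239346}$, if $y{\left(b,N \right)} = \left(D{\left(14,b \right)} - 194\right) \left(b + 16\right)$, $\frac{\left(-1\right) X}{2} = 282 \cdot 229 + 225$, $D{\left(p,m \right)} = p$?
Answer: $- \frac{119273677}{255701310} \approx -0.46646$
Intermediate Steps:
$X = -129606$ ($X = - 2 \left(282 \cdot 229 + 225\right) = - 2 \left(64578 + 225\right) = \left(-2\right) 64803 = -129606$)
$y{\left(b,N \right)} = -2880 - 180 b$ ($y{\left(b,N \right)} = \left(14 - 194\right) \left(b + 16\right) = - 180 \left(16 + b\right) = -2880 - 180 b$)
$\frac{X}{y{\left(-657,-384 \right)}} - \frac{157212}{-239346} = - \frac{129606}{-2880 - -118260} - \frac{157212}{-239346} = - \frac{129606}{-2880 + 118260} - - \frac{8734}{13297} = - \frac{129606}{115380} + \frac{8734}{13297} = \left(-129606\right) \frac{1}{115380} + \frac{8734}{13297} = - \frac{21601}{19230} + \frac{8734}{13297} = - \frac{119273677}{255701310}$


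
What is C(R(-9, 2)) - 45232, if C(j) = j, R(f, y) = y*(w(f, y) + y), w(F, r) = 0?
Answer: -45228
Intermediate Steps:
R(f, y) = y² (R(f, y) = y*(0 + y) = y*y = y²)
C(R(-9, 2)) - 45232 = 2² - 45232 = 4 - 45232 = -45228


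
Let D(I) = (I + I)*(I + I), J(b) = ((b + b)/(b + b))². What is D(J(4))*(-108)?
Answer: -432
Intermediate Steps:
J(b) = 1 (J(b) = ((2*b)/((2*b)))² = ((2*b)*(1/(2*b)))² = 1² = 1)
D(I) = 4*I² (D(I) = (2*I)*(2*I) = 4*I²)
D(J(4))*(-108) = (4*1²)*(-108) = (4*1)*(-108) = 4*(-108) = -432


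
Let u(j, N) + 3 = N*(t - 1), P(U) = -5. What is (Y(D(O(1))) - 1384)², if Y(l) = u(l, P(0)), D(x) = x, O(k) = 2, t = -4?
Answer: 1855044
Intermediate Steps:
u(j, N) = -3 - 5*N (u(j, N) = -3 + N*(-4 - 1) = -3 + N*(-5) = -3 - 5*N)
Y(l) = 22 (Y(l) = -3 - 5*(-5) = -3 + 25 = 22)
(Y(D(O(1))) - 1384)² = (22 - 1384)² = (-1362)² = 1855044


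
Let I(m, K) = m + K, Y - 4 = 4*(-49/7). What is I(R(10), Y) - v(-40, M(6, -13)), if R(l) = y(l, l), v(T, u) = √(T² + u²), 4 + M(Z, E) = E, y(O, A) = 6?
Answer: -18 - √1889 ≈ -61.463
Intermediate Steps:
M(Z, E) = -4 + E
R(l) = 6
Y = -24 (Y = 4 + 4*(-49/7) = 4 + 4*(-49*⅐) = 4 + 4*(-7) = 4 - 28 = -24)
I(m, K) = K + m
I(R(10), Y) - v(-40, M(6, -13)) = (-24 + 6) - √((-40)² + (-4 - 13)²) = -18 - √(1600 + (-17)²) = -18 - √(1600 + 289) = -18 - √1889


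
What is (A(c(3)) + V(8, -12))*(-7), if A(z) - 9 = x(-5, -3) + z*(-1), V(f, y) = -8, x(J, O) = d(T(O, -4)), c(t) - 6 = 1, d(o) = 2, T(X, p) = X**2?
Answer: 28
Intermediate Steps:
c(t) = 7 (c(t) = 6 + 1 = 7)
x(J, O) = 2
A(z) = 11 - z (A(z) = 9 + (2 + z*(-1)) = 9 + (2 - z) = 11 - z)
(A(c(3)) + V(8, -12))*(-7) = ((11 - 1*7) - 8)*(-7) = ((11 - 7) - 8)*(-7) = (4 - 8)*(-7) = -4*(-7) = 28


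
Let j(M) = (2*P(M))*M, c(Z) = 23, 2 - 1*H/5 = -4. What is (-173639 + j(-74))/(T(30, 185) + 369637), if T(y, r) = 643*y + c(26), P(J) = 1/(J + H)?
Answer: -318332/713075 ≈ -0.44642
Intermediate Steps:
H = 30 (H = 10 - 5*(-4) = 10 + 20 = 30)
P(J) = 1/(30 + J) (P(J) = 1/(J + 30) = 1/(30 + J))
T(y, r) = 23 + 643*y (T(y, r) = 643*y + 23 = 23 + 643*y)
j(M) = 2*M/(30 + M) (j(M) = (2/(30 + M))*M = 2*M/(30 + M))
(-173639 + j(-74))/(T(30, 185) + 369637) = (-173639 + 2*(-74)/(30 - 74))/((23 + 643*30) + 369637) = (-173639 + 2*(-74)/(-44))/((23 + 19290) + 369637) = (-173639 + 2*(-74)*(-1/44))/(19313 + 369637) = (-173639 + 37/11)/388950 = -1909992/11*1/388950 = -318332/713075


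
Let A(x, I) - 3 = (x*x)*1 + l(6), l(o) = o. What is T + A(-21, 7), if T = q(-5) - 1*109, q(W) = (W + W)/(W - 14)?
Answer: 6489/19 ≈ 341.53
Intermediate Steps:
q(W) = 2*W/(-14 + W) (q(W) = (2*W)/(-14 + W) = 2*W/(-14 + W))
A(x, I) = 9 + x² (A(x, I) = 3 + ((x*x)*1 + 6) = 3 + (x²*1 + 6) = 3 + (x² + 6) = 3 + (6 + x²) = 9 + x²)
T = -2061/19 (T = 2*(-5)/(-14 - 5) - 1*109 = 2*(-5)/(-19) - 109 = 2*(-5)*(-1/19) - 109 = 10/19 - 109 = -2061/19 ≈ -108.47)
T + A(-21, 7) = -2061/19 + (9 + (-21)²) = -2061/19 + (9 + 441) = -2061/19 + 450 = 6489/19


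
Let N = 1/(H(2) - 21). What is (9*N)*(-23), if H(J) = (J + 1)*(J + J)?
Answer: 23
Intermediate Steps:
H(J) = 2*J*(1 + J) (H(J) = (1 + J)*(2*J) = 2*J*(1 + J))
N = -1/9 (N = 1/(2*2*(1 + 2) - 21) = 1/(2*2*3 - 21) = 1/(12 - 21) = 1/(-9) = -1/9 ≈ -0.11111)
(9*N)*(-23) = (9*(-1/9))*(-23) = -1*(-23) = 23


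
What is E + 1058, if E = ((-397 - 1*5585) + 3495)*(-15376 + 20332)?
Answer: -12324514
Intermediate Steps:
E = -12325572 (E = ((-397 - 5585) + 3495)*4956 = (-5982 + 3495)*4956 = -2487*4956 = -12325572)
E + 1058 = -12325572 + 1058 = -12324514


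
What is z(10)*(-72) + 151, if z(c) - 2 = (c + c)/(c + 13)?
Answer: -1279/23 ≈ -55.609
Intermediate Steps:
z(c) = 2 + 2*c/(13 + c) (z(c) = 2 + (c + c)/(c + 13) = 2 + (2*c)/(13 + c) = 2 + 2*c/(13 + c))
z(10)*(-72) + 151 = (2*(13 + 2*10)/(13 + 10))*(-72) + 151 = (2*(13 + 20)/23)*(-72) + 151 = (2*(1/23)*33)*(-72) + 151 = (66/23)*(-72) + 151 = -4752/23 + 151 = -1279/23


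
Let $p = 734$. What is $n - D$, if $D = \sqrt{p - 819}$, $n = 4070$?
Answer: $4070 - i \sqrt{85} \approx 4070.0 - 9.2195 i$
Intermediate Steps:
$D = i \sqrt{85}$ ($D = \sqrt{734 - 819} = \sqrt{-85} = i \sqrt{85} \approx 9.2195 i$)
$n - D = 4070 - i \sqrt{85}$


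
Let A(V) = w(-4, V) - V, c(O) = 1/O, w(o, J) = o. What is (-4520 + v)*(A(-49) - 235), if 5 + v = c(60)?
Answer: 5158481/6 ≈ 8.5975e+5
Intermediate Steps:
v = -299/60 (v = -5 + 1/60 = -299/60 ≈ -4.9833)
A(V) = -4 - V
(-4520 + v)*(A(-49) - 235) = (-4520 - 299/60)*((-4 - 1*(-49)) - 235) = -271499*((-4 + 49) - 235)/60 = -271499*(45 - 235)/60 = -271499/60*(-190) = 5158481/6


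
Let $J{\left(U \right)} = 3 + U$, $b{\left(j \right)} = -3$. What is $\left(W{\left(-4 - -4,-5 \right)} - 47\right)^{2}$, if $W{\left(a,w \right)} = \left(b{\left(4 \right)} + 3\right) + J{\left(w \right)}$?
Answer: $2401$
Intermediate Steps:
$W{\left(a,w \right)} = 3 + w$ ($W{\left(a,w \right)} = \left(-3 + 3\right) + \left(3 + w\right) = 0 + \left(3 + w\right) = 3 + w$)
$\left(W{\left(-4 - -4,-5 \right)} - 47\right)^{2} = \left(\left(3 - 5\right) - 47\right)^{2} = \left(-2 - 47\right)^{2} = \left(-49\right)^{2} = 2401$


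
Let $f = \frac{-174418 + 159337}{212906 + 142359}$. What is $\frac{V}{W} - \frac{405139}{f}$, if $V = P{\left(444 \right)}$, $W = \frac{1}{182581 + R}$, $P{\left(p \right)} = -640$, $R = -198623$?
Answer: $\frac{298766524115}{15081} \approx 1.9811 \cdot 10^{7}$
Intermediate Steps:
$W = - \frac{1}{16042}$ ($W = \frac{1}{182581 - 198623} = \frac{1}{-16042} = - \frac{1}{16042} \approx -6.2336 \cdot 10^{-5}$)
$V = -640$
$f = - \frac{15081}{355265} \approx -0.04245$
$\frac{V}{W} - \frac{405139}{f} = - \frac{640}{- \frac{1}{16042}} - \frac{405139}{- \frac{15081}{355265}} = \left(-640\right) \left(-16042\right) - - \frac{143931706835}{15081} = 10266880 + \frac{143931706835}{15081} = \frac{298766524115}{15081}$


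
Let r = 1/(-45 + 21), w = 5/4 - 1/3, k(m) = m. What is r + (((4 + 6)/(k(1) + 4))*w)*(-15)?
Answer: -661/24 ≈ -27.542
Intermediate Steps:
w = 11/12 (w = 5*(¼) - 1*⅓ = 5/4 - ⅓ = 11/12 ≈ 0.91667)
r = -1/24 (r = 1/(-24) = -1/24 ≈ -0.041667)
r + (((4 + 6)/(k(1) + 4))*w)*(-15) = -1/24 + (((4 + 6)/(1 + 4))*(11/12))*(-15) = -1/24 + ((10/5)*(11/12))*(-15) = -1/24 + ((10*(⅕))*(11/12))*(-15) = -1/24 + (2*(11/12))*(-15) = -1/24 + (11/6)*(-15) = -1/24 - 55/2 = -661/24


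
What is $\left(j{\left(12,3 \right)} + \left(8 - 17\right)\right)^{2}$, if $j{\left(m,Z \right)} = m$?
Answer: $9$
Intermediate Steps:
$\left(j{\left(12,3 \right)} + \left(8 - 17\right)\right)^{2} = \left(12 + \left(8 - 17\right)\right)^{2} = \left(12 - 9\right)^{2} = 3^{2} = 9$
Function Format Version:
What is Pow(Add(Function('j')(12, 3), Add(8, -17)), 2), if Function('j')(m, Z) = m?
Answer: 9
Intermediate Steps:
Pow(Add(Function('j')(12, 3), Add(8, -17)), 2) = Pow(Add(12, Add(8, -17)), 2) = Pow(Add(12, -9), 2) = Pow(3, 2) = 9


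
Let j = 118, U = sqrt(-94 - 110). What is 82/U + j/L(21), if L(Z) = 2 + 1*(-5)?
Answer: -118/3 - 41*I*sqrt(51)/51 ≈ -39.333 - 5.7411*I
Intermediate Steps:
L(Z) = -3 (L(Z) = 2 - 5 = -3)
U = 2*I*sqrt(51) (U = sqrt(-204) = 2*I*sqrt(51) ≈ 14.283*I)
82/U + j/L(21) = 82/((2*I*sqrt(51))) + 118/(-3) = 82*(-I*sqrt(51)/102) + 118*(-1/3) = -41*I*sqrt(51)/51 - 118/3 = -118/3 - 41*I*sqrt(51)/51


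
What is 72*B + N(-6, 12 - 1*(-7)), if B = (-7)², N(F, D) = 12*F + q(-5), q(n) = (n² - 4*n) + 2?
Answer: 3503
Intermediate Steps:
q(n) = 2 + n² - 4*n
N(F, D) = 47 + 12*F (N(F, D) = 12*F + (2 + (-5)² - 4*(-5)) = 12*F + (2 + 25 + 20) = 12*F + 47 = 47 + 12*F)
B = 49
72*B + N(-6, 12 - 1*(-7)) = 72*49 + (47 + 12*(-6)) = 3528 + (47 - 72) = 3528 - 25 = 3503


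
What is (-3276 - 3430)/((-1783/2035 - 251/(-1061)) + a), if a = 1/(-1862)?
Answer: 26960194635220/2573540171 ≈ 10476.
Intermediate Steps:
a = -1/1862 ≈ -0.00053706
(-3276 - 3430)/((-1783/2035 - 251/(-1061)) + a) = (-3276 - 3430)/((-1783/2035 - 251/(-1061)) - 1/1862) = -6706/((-1783*1/2035 - 251*(-1/1061)) - 1/1862) = -6706/((-1783/2035 + 251/1061) - 1/1862) = -6706/(-1380978/2159135 - 1/1862) = -6706/(-2573540171/4020309370) = -6706*(-4020309370/2573540171) = 26960194635220/2573540171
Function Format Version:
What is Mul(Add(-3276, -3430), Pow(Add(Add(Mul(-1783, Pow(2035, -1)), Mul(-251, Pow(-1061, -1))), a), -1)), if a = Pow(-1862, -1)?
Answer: Rational(26960194635220, 2573540171) ≈ 10476.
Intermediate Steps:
a = Rational(-1, 1862) ≈ -0.00053706
Mul(Add(-3276, -3430), Pow(Add(Add(Mul(-1783, Pow(2035, -1)), Mul(-251, Pow(-1061, -1))), a), -1)) = Mul(Add(-3276, -3430), Pow(Add(Add(Mul(-1783, Pow(2035, -1)), Mul(-251, Pow(-1061, -1))), Rational(-1, 1862)), -1)) = Mul(-6706, Pow(Add(Add(Mul(-1783, Rational(1, 2035)), Mul(-251, Rational(-1, 1061))), Rational(-1, 1862)), -1)) = Mul(-6706, Pow(Add(Add(Rational(-1783, 2035), Rational(251, 1061)), Rational(-1, 1862)), -1)) = Mul(-6706, Pow(Add(Rational(-1380978, 2159135), Rational(-1, 1862)), -1)) = Mul(-6706, Pow(Rational(-2573540171, 4020309370), -1)) = Mul(-6706, Rational(-4020309370, 2573540171)) = Rational(26960194635220, 2573540171)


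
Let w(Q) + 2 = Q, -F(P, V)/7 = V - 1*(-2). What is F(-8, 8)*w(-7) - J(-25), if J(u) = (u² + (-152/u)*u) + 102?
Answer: 55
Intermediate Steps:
F(P, V) = -14 - 7*V (F(P, V) = -7*(V - 1*(-2)) = -7*(V + 2) = -7*(2 + V) = -14 - 7*V)
w(Q) = -2 + Q
J(u) = -50 + u² (J(u) = (u² - 152) + 102 = (-152 + u²) + 102 = -50 + u²)
F(-8, 8)*w(-7) - J(-25) = (-14 - 7*8)*(-2 - 7) - (-50 + (-25)²) = (-14 - 56)*(-9) - (-50 + 625) = -70*(-9) - 1*575 = 630 - 575 = 55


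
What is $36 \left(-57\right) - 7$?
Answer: $-2059$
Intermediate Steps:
$36 \left(-57\right) - 7 = -2052 - 7 = -2059$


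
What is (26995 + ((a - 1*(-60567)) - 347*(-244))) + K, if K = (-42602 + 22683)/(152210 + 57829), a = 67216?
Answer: 50292978475/210039 ≈ 2.3945e+5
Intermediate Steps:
K = -19919/210039 ≈ -0.094835
(26995 + ((a - 1*(-60567)) - 347*(-244))) + K = (26995 + ((67216 - 1*(-60567)) - 347*(-244))) - 19919/210039 = (26995 + ((67216 + 60567) - 1*(-84668))) - 19919/210039 = (26995 + (127783 + 84668)) - 19919/210039 = (26995 + 212451) - 19919/210039 = 239446 - 19919/210039 = 50292978475/210039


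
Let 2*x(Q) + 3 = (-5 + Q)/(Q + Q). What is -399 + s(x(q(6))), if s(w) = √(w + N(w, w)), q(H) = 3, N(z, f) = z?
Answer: -399 + I*√30/3 ≈ -399.0 + 1.8257*I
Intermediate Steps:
x(Q) = -3/2 + (-5 + Q)/(4*Q) (x(Q) = -3/2 + ((-5 + Q)/(Q + Q))/2 = -3/2 + ((-5 + Q)/((2*Q)))/2 = -3/2 + ((-5 + Q)*(1/(2*Q)))/2 = -3/2 + ((-5 + Q)/(2*Q))/2 = -3/2 + (-5 + Q)/(4*Q))
s(w) = √2*√w (s(w) = √(w + w) = √(2*w) = √2*√w)
-399 + s(x(q(6))) = -399 + √2*√((5/4)*(-1 - 1*3)/3) = -399 + √2*√((5/4)*(⅓)*(-1 - 3)) = -399 + √2*√((5/4)*(⅓)*(-4)) = -399 + √2*√(-5/3) = -399 + √2*(I*√15/3) = -399 + I*√30/3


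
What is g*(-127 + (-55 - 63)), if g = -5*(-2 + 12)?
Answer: 12250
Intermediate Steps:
g = -50 (g = -5*10 = -50)
g*(-127 + (-55 - 63)) = -50*(-127 + (-55 - 63)) = -50*(-127 - 118) = -50*(-245) = 12250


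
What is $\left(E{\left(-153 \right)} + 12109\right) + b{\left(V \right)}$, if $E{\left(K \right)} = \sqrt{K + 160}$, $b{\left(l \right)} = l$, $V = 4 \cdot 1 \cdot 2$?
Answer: $12117 + \sqrt{7} \approx 12120.0$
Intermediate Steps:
$V = 8$ ($V = 4 \cdot 2 = 8$)
$E{\left(K \right)} = \sqrt{160 + K}$
$\left(E{\left(-153 \right)} + 12109\right) + b{\left(V \right)} = \left(\sqrt{160 - 153} + 12109\right) + 8 = \left(\sqrt{7} + 12109\right) + 8 = \left(12109 + \sqrt{7}\right) + 8 = 12117 + \sqrt{7}$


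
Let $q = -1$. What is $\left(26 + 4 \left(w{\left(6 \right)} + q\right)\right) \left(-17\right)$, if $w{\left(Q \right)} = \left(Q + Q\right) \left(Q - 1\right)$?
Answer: $-4454$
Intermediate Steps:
$w{\left(Q \right)} = 2 Q \left(-1 + Q\right)$
$\left(26 + 4 \left(w{\left(6 \right)} + q\right)\right) \left(-17\right) = \left(26 + 4 \left(2 \cdot 6 \left(-1 + 6\right) - 1\right)\right) \left(-17\right) = \left(26 + 4 \left(2 \cdot 6 \cdot 5 - 1\right)\right) \left(-17\right) = \left(26 + 4 \left(60 - 1\right)\right) \left(-17\right) = \left(26 + 4 \cdot 59\right) \left(-17\right) = \left(26 + 236\right) \left(-17\right) = 262 \left(-17\right) = -4454$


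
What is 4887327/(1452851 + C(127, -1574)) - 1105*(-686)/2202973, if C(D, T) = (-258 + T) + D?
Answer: 11866661625551/3196835457058 ≈ 3.7120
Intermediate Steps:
C(D, T) = -258 + D + T
4887327/(1452851 + C(127, -1574)) - 1105*(-686)/2202973 = 4887327/(1452851 + (-258 + 127 - 1574)) - 1105*(-686)/2202973 = 4887327/(1452851 - 1705) + 758030*(1/2202973) = 4887327/1451146 + 758030/2202973 = 11866661625551/3196835457058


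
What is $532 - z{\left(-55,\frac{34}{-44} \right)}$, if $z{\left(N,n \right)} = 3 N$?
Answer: $697$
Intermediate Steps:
$532 - z{\left(-55,\frac{34}{-44} \right)} = 532 - 3 \left(-55\right) = 532 - -165 = 532 + 165 = 697$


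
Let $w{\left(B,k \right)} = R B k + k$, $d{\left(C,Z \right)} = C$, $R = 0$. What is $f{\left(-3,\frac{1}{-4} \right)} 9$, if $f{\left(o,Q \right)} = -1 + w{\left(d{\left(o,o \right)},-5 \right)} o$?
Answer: $126$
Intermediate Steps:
$w{\left(B,k \right)} = k$ ($w{\left(B,k \right)} = 0 B k + k = 0 k + k = 0 + k = k$)
$f{\left(o,Q \right)} = -1 - 5 o$
$f{\left(-3,\frac{1}{-4} \right)} 9 = \left(-1 - -15\right) 9 = \left(-1 + 15\right) 9 = 14 \cdot 9 = 126$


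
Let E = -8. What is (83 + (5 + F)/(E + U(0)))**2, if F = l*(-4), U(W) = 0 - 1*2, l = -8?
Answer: 628849/100 ≈ 6288.5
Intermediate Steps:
U(W) = -2 (U(W) = 0 - 2 = -2)
F = 32 (F = -8*(-4) = 32)
(83 + (5 + F)/(E + U(0)))**2 = (83 + (5 + 32)/(-8 - 2))**2 = (83 + 37/(-10))**2 = (83 + 37*(-1/10))**2 = (83 - 37/10)**2 = (793/10)**2 = 628849/100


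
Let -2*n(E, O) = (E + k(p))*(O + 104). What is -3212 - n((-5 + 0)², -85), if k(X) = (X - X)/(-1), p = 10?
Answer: -5949/2 ≈ -2974.5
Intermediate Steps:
k(X) = 0 (k(X) = 0*(-1) = 0)
n(E, O) = -E*(104 + O)/2 (n(E, O) = -(E + 0)*(O + 104)/2 = -E*(104 + O)/2)
-3212 - n((-5 + 0)², -85) = -3212 - (-5 + 0)²*(-104 - 1*(-85))/2 = -3212 - (-5)²*(-104 + 85)/2 = -3212 - 25*(-19)/2 = -3212 - 1*(-475/2) = -3212 + 475/2 = -5949/2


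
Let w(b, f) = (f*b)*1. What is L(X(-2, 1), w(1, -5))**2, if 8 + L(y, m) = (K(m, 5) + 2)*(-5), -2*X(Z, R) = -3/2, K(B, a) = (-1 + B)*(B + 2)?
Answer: 11664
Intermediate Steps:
w(b, f) = b*f (w(b, f) = (b*f)*1 = b*f)
K(B, a) = (-1 + B)*(2 + B)
X(Z, R) = 3/4 (X(Z, R) = -(-3)/(2*2) = -1/2*(-3/2) = 3/4)
L(y, m) = -8 - 5*m - 5*m**2 (L(y, m) = -8 + ((-2 + m + m**2) + 2)*(-5) = -8 + (m + m**2)*(-5) = -8 + (-5*m - 5*m**2) = -8 - 5*m - 5*m**2)
L(X(-2, 1), w(1, -5))**2 = (-8 - 5*(-5) - 5*(1*(-5))**2)**2 = (-8 - 5*(-5) - 5*(-5)**2)**2 = (-8 + 25 - 5*25)**2 = (-8 + 25 - 125)**2 = (-108)**2 = 11664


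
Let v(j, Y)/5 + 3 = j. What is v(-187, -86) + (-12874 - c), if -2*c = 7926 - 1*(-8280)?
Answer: -5721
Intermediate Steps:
c = -8103 (c = -(7926 - 1*(-8280))/2 = -(7926 + 8280)/2 = -½*16206 = -8103)
v(j, Y) = -15 + 5*j
v(-187, -86) + (-12874 - c) = (-15 + 5*(-187)) + (-12874 - 1*(-8103)) = (-15 - 935) + (-12874 + 8103) = -950 - 4771 = -5721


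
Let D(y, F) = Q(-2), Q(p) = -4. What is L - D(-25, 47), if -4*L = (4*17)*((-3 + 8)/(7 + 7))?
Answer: -29/14 ≈ -2.0714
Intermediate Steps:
D(y, F) = -4
L = -85/14 (L = -4*17*(-3 + 8)/(7 + 7)/4 = -17*5/14 = -¼*170/7 = -85/14 ≈ -6.0714)
L - D(-25, 47) = -85/14 - 1*(-4) = -85/14 + 4 = -29/14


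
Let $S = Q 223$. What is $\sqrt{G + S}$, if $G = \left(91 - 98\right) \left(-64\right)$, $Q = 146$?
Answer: $\sqrt{33006} \approx 181.68$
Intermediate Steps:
$S = 32558$ ($S = 146 \cdot 223 = 32558$)
$G = 448$ ($G = \left(-7\right) \left(-64\right) = 448$)
$\sqrt{G + S} = \sqrt{448 + 32558} = \sqrt{33006}$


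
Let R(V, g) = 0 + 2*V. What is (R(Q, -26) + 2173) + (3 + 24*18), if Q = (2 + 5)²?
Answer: 2706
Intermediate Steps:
Q = 49 (Q = 7² = 49)
R(V, g) = 2*V
(R(Q, -26) + 2173) + (3 + 24*18) = (2*49 + 2173) + (3 + 24*18) = (98 + 2173) + (3 + 432) = 2271 + 435 = 2706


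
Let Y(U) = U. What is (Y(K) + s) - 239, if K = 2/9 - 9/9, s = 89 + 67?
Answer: -754/9 ≈ -83.778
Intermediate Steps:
s = 156
K = -7/9 (K = 2*(⅑) - 9*⅑ = 2/9 - 1 = -7/9 ≈ -0.77778)
(Y(K) + s) - 239 = (-7/9 + 156) - 239 = 1397/9 - 239 = -754/9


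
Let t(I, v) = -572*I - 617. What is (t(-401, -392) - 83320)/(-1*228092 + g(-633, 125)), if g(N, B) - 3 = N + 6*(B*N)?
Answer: -145435/703472 ≈ -0.20674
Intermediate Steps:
g(N, B) = 3 + N + 6*B*N (g(N, B) = 3 + (N + 6*(B*N)) = 3 + (N + 6*B*N) = 3 + N + 6*B*N)
t(I, v) = -617 - 572*I
(t(-401, -392) - 83320)/(-1*228092 + g(-633, 125)) = ((-617 - 572*(-401)) - 83320)/(-1*228092 + (3 - 633 + 6*125*(-633))) = ((-617 + 229372) - 83320)/(-228092 + (3 - 633 - 474750)) = (228755 - 83320)/(-228092 - 475380) = 145435/(-703472) = 145435*(-1/703472) = -145435/703472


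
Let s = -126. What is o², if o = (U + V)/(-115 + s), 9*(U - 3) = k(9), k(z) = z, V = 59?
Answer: 3969/58081 ≈ 0.068336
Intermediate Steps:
U = 4 (U = 3 + (⅑)*9 = 3 + 1 = 4)
o = -63/241 (o = (4 + 59)/(-115 - 126) = 63/(-241) = 63*(-1/241) = -63/241 ≈ -0.26141)
o² = (-63/241)² = 3969/58081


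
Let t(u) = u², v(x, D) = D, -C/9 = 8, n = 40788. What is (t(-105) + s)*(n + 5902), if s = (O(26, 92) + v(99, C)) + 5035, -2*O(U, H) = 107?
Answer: 743981805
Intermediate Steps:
C = -72 (C = -9*8 = -72)
O(U, H) = -107/2 (O(U, H) = -½*107 = -107/2)
s = 9819/2 (s = (-107/2 - 72) + 5035 = -251/2 + 5035 = 9819/2 ≈ 4909.5)
(t(-105) + s)*(n + 5902) = ((-105)² + 9819/2)*(40788 + 5902) = (11025 + 9819/2)*46690 = (31869/2)*46690 = 743981805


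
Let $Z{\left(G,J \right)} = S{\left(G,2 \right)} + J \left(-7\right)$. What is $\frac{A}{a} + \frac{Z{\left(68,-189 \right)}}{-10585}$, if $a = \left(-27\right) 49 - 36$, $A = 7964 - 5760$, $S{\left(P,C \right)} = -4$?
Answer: $- \frac{25121861}{14385015} \approx -1.7464$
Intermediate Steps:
$A = 2204$
$a = -1359$ ($a = -1323 - 36 = -1359$)
$Z{\left(G,J \right)} = -4 - 7 J$ ($Z{\left(G,J \right)} = -4 + J \left(-7\right) = -4 - 7 J$)
$\frac{A}{a} + \frac{Z{\left(68,-189 \right)}}{-10585} = \frac{2204}{-1359} + \frac{-4 - -1323}{-10585} = 2204 \left(- \frac{1}{1359}\right) + \left(-4 + 1323\right) \left(- \frac{1}{10585}\right) = - \frac{2204}{1359} + 1319 \left(- \frac{1}{10585}\right) = - \frac{2204}{1359} - \frac{1319}{10585} = - \frac{25121861}{14385015}$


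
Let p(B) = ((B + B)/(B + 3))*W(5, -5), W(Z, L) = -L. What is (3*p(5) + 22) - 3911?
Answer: -15481/4 ≈ -3870.3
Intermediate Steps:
p(B) = 10*B/(3 + B) (p(B) = ((B + B)/(B + 3))*(-1*(-5)) = ((2*B)/(3 + B))*5 = (2*B/(3 + B))*5 = 10*B/(3 + B))
(3*p(5) + 22) - 3911 = (3*(10*5/(3 + 5)) + 22) - 3911 = (3*(10*5/8) + 22) - 3911 = (3*(10*5*(⅛)) + 22) - 3911 = (3*(25/4) + 22) - 3911 = (75/4 + 22) - 3911 = 163/4 - 3911 = -15481/4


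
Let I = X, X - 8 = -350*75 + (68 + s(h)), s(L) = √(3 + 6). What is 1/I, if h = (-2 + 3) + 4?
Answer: -1/26171 ≈ -3.8210e-5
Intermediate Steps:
h = 5 (h = 1 + 4 = 5)
s(L) = 3 (s(L) = √9 = 3)
X = -26171 (X = 8 + (-350*75 + (68 + 3)) = 8 + (-26250 + 71) = 8 - 26179 = -26171)
I = -26171
1/I = 1/(-26171) = -1/26171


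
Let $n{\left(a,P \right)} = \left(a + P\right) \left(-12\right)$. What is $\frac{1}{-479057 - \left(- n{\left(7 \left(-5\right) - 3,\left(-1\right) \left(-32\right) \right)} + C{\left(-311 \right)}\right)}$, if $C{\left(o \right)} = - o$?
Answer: $- \frac{1}{479296} \approx -2.0864 \cdot 10^{-6}$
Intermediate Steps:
$n{\left(a,P \right)} = - 12 P - 12 a$ ($n{\left(a,P \right)} = \left(P + a\right) \left(-12\right) = - 12 P - 12 a$)
$\frac{1}{-479057 - \left(- n{\left(7 \left(-5\right) - 3,\left(-1\right) \left(-32\right) \right)} + C{\left(-311 \right)}\right)} = \frac{1}{-479057 - \left(311 + 12 \left(7 \left(-5\right) - 3\right) + 12 \left(-1\right) \left(-32\right)\right)} = \frac{1}{-479057 - \left(695 + 12 \left(-35 - 3\right)\right)} = \frac{1}{-479057 - 239} = \frac{1}{-479296} = - \frac{1}{479296}$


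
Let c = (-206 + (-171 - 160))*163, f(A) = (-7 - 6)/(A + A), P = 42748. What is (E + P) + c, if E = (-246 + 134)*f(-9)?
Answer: -403775/9 ≈ -44864.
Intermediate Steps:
f(A) = -13/(2*A) (f(A) = -13*1/(2*A) = -13/(2*A))
E = -728/9 (E = (-246 + 134)*(-13/2/(-9)) = -(-728)*(-1)/9 = -112*13/18 = -728/9 ≈ -80.889)
c = -87531 (c = (-206 - 331)*163 = -537*163 = -87531)
(E + P) + c = (-728/9 + 42748) - 87531 = 384004/9 - 87531 = -403775/9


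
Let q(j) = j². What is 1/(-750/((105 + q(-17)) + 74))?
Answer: -78/125 ≈ -0.62400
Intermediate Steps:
1/(-750/((105 + q(-17)) + 74)) = 1/(-750/((105 + (-17)²) + 74)) = 1/(-750/((105 + 289) + 74)) = 1/(-750/(394 + 74)) = 1/(-750/468) = 1/(-750*1/468) = 1/(-125/78) = -78/125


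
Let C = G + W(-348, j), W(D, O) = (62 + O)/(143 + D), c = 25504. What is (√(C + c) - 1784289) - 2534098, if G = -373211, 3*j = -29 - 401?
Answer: -4318387 + I*√131511330015/615 ≈ -4.3184e+6 + 589.67*I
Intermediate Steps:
j = -430/3 (j = (-29 - 401)/3 = (⅓)*(-430) = -430/3 ≈ -143.33)
W(D, O) = (62 + O)/(143 + D)
C = -229524521/615 (C = -373211 + (62 - 430/3)/(143 - 348) = -373211 - 244/3/(-205) = -373211 - 1/205*(-244/3) = -373211 + 244/615 = -229524521/615 ≈ -3.7321e+5)
(√(C + c) - 1784289) - 2534098 = (√(-229524521/615 + 25504) - 1784289) - 2534098 = (√(-213839561/615) - 1784289) - 2534098 = (I*√131511330015/615 - 1784289) - 2534098 = (-1784289 + I*√131511330015/615) - 2534098 = -4318387 + I*√131511330015/615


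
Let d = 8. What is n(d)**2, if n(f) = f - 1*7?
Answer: 1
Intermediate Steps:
n(f) = -7 + f (n(f) = f - 7 = -7 + f)
n(d)**2 = (-7 + 8)**2 = 1**2 = 1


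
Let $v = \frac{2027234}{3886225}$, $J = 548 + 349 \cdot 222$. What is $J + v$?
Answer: $\frac{303228619084}{3886225} \approx 78027.0$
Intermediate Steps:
$J = 78026$ ($J = 548 + 77478 = 78026$)
$v = \frac{2027234}{3886225}$ ($v = 2027234 \cdot \frac{1}{3886225} = \frac{2027234}{3886225} \approx 0.52165$)
$J + v = 78026 + \frac{2027234}{3886225} = \frac{303228619084}{3886225}$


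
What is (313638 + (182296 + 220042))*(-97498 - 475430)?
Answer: -410202697728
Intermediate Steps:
(313638 + (182296 + 220042))*(-97498 - 475430) = (313638 + 402338)*(-572928) = 715976*(-572928) = -410202697728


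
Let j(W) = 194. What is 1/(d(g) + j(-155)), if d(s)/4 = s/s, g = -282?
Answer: 1/198 ≈ 0.0050505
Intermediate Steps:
d(s) = 4 (d(s) = 4*(s/s) = 4*1 = 4)
1/(d(g) + j(-155)) = 1/(4 + 194) = 1/198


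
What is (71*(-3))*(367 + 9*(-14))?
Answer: -51333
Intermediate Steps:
(71*(-3))*(367 + 9*(-14)) = -213*(367 - 126) = -213*241 = -51333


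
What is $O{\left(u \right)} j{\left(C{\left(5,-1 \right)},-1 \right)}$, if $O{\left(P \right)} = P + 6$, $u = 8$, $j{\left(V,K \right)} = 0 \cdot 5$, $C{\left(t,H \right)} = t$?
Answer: $0$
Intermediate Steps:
$j{\left(V,K \right)} = 0$
$O{\left(P \right)} = 6 + P$
$O{\left(u \right)} j{\left(C{\left(5,-1 \right)},-1 \right)} = \left(6 + 8\right) 0 = 14 \cdot 0 = 0$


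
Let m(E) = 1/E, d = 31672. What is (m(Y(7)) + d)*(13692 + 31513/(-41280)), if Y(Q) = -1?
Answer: 5966544525579/13760 ≈ 4.3362e+8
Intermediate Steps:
(m(Y(7)) + d)*(13692 + 31513/(-41280)) = (1/(-1) + 31672)*(13692 + 31513/(-41280)) = (-1 + 31672)*(13692 + 31513*(-1/41280)) = 31671*(13692 - 31513/41280) = 31671*(565174247/41280) = 5966544525579/13760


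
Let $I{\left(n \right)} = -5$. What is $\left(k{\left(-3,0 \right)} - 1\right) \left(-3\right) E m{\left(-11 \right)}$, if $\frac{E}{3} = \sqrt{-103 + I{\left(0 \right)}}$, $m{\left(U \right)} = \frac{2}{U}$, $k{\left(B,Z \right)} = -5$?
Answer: $- \frac{648 i \sqrt{3}}{11} \approx - 102.03 i$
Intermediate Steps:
$E = 18 i \sqrt{3}$ ($E = 3 \sqrt{-103 - 5} = 3 \sqrt{-108} = 3 \cdot 6 i \sqrt{3} = 18 i \sqrt{3} \approx 31.177 i$)
$\left(k{\left(-3,0 \right)} - 1\right) \left(-3\right) E m{\left(-11 \right)} = \left(-5 - 1\right) \left(-3\right) 18 i \sqrt{3} \frac{2}{-11} = \left(-6\right) \left(-3\right) 18 i \sqrt{3} \cdot 2 \left(- \frac{1}{11}\right) = 18 \cdot 18 i \sqrt{3} \left(- \frac{2}{11}\right) = 324 i \sqrt{3} \left(- \frac{2}{11}\right) = - \frac{648 i \sqrt{3}}{11}$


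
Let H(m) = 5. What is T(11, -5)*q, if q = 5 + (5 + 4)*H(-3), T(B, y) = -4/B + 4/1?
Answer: 2000/11 ≈ 181.82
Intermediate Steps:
T(B, y) = 4 - 4/B (T(B, y) = -4/B + 4*1 = -4/B + 4 = 4 - 4/B)
q = 50 (q = 5 + (5 + 4)*5 = 5 + 9*5 = 5 + 45 = 50)
T(11, -5)*q = (4 - 4/11)*50 = (40/11)*50 = 2000/11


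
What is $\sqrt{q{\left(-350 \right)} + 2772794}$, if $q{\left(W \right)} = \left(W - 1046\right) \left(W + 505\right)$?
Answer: $3 \sqrt{284046} \approx 1598.9$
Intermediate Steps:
$q{\left(W \right)} = \left(-1046 + W\right) \left(505 + W\right)$
$\sqrt{q{\left(-350 \right)} + 2772794} = \sqrt{\left(-528230 + \left(-350\right)^{2} - -189350\right) + 2772794} = \sqrt{\left(-528230 + 122500 + 189350\right) + 2772794} = \sqrt{-216380 + 2772794} = \sqrt{2556414} = 3 \sqrt{284046}$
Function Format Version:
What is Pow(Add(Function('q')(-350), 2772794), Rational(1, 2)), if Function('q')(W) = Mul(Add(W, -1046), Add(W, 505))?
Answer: Mul(3, Pow(284046, Rational(1, 2))) ≈ 1598.9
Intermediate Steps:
Function('q')(W) = Mul(Add(-1046, W), Add(505, W))
Pow(Add(Function('q')(-350), 2772794), Rational(1, 2)) = Pow(Add(Add(-528230, Pow(-350, 2), Mul(-541, -350)), 2772794), Rational(1, 2)) = Pow(Add(Add(-528230, 122500, 189350), 2772794), Rational(1, 2)) = Pow(Add(-216380, 2772794), Rational(1, 2)) = Pow(2556414, Rational(1, 2)) = Mul(3, Pow(284046, Rational(1, 2)))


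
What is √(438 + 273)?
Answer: 3*√79 ≈ 26.665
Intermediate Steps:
√(438 + 273) = √711 = 3*√79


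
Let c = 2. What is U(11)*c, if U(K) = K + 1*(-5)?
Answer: 12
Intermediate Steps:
U(K) = -5 + K (U(K) = K - 5 = -5 + K)
U(11)*c = (-5 + 11)*2 = 6*2 = 12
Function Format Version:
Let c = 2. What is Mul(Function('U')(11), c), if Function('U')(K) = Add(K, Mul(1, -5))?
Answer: 12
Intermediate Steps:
Function('U')(K) = Add(-5, K) (Function('U')(K) = Add(K, -5) = Add(-5, K))
Mul(Function('U')(11), c) = Mul(Add(-5, 11), 2) = Mul(6, 2) = 12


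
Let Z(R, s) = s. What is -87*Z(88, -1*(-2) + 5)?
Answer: -609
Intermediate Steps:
-87*Z(88, -1*(-2) + 5) = -87*(-1*(-2) + 5) = -87*(2 + 5) = -87*7 = -609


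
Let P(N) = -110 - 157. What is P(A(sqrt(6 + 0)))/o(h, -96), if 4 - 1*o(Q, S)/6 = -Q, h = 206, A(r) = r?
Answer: -89/420 ≈ -0.21190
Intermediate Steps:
o(Q, S) = 24 + 6*Q (o(Q, S) = 24 - (-6)*Q = 24 + 6*Q)
P(N) = -267
P(A(sqrt(6 + 0)))/o(h, -96) = -267/(24 + 6*206) = -267/(24 + 1236) = -267/1260 = -267*1/1260 = -89/420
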